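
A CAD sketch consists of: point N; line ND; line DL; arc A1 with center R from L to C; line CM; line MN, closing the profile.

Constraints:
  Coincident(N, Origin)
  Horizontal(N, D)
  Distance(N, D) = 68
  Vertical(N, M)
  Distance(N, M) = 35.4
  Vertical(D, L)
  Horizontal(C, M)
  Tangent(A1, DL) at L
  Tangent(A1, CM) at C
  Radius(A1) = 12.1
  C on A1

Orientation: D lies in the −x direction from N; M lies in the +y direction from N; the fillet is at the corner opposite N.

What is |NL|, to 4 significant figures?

71.88

The virtual corner opposite N is at (-68.00, 35.40). Tangency of A1 to DL means the radius RL is perpendicular to DL and A1 meets CM tangentially, so RC is at right angles to CM, with radius 12.1, so the center R sits 12.1 in from both sides at R = (-55.90, 23.30). That places the tangent points at L = (-68.00, 23.30) on DL and C = (-55.90, 35.40) on CM. Then |NL| = |L − N| = 71.88.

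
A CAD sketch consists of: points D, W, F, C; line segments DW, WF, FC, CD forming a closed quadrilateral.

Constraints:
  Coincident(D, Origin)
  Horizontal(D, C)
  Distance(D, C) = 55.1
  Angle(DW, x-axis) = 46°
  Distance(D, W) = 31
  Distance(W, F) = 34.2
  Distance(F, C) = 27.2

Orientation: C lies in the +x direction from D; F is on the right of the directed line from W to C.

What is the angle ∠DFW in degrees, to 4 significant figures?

55.71°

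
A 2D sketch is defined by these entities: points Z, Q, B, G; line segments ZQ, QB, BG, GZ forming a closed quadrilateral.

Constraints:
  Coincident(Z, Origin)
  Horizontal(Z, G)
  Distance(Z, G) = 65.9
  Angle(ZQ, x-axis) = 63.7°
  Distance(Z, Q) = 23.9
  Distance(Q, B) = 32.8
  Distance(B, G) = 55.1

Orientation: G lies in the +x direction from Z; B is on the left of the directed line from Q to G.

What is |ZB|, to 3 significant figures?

56.0

Z is at the origin; ZG is horizontal with |ZG| = 65.9 and G in +x, so G = (65.9, 0). ZQ runs at 63.7° with |ZQ| = 23.9, so Q = (10.6, 21.4). B is determined by |QB| = 32.8 and |BG| = 55.1 together: it lies at the intersection of circle(Q, 32.8) and circle(G, 55.1). With |QG| = 59.3, the foot of the radical line on QG is 13.1 from Q and the perpendicular offset is √(32.8² − 13.1²) = 30.1. Taking the left-of-QG solution: B = (33.7, 44.7).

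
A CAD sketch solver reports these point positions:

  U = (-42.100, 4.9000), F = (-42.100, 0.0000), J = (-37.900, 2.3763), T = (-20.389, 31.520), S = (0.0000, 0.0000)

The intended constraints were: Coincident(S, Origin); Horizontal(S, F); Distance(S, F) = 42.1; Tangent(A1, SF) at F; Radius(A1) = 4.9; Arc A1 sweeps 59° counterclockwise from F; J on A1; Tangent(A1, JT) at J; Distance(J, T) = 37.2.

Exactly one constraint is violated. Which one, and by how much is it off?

Distance(J, T) = 37.2 — off by 3.20.

S = (0.00, 0.00) ✓; S.y = 0.00, F.y = 0.00 ✓; |SF| = 42.10 ✓; ∠(UF, FS) = 90.00° ✓; |UF| = 4.900 ✓; bearing(U→J) − bearing(U→F) = 59.00° ✓; |UJ| = 4.900 ✓; ∠(UJ, JT) = 90.00° ✓; |JT| = 34.00 ✗.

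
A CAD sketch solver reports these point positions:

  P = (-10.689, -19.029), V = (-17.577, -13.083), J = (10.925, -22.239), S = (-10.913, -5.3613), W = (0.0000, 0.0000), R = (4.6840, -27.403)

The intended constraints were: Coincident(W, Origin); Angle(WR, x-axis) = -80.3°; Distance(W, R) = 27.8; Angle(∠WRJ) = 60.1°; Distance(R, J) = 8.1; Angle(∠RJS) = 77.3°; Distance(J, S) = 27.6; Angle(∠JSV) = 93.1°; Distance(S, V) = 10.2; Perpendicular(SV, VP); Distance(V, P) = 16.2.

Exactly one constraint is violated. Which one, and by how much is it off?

Distance(V, P) = 16.2 — off by 7.10.

W = (0.00, 0.00) ✓; WR at -80.30° ✓; |WR| = 27.80 ✓; ∠WRJ = 60.09° ✓; |RJ| = 8.100 ✓; ∠RJS = 77.30° ✓; |JS| = 27.60 ✓; ∠JSV = 93.10° ✓; |SV| = 10.20 ✓; ∠(SV, VP) = 89.99° ✓; |VP| = 9.099 ✗.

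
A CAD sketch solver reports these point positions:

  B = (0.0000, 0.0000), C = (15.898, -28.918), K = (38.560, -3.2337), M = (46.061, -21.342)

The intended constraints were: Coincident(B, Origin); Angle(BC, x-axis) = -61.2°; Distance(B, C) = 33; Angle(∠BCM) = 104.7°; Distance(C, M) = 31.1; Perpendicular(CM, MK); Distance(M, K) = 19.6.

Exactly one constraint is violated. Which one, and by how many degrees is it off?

Perpendicular(CM, MK) — off by 8.40°.

B = (0.00, 0.00) ✓; BC at -61.20° ✓; |BC| = 33.00 ✓; ∠BCM = 104.7° ✓; |CM| = 31.10 ✓; ∠(CM, MK) = 98.40° ✗; |MK| = 19.60 ✓.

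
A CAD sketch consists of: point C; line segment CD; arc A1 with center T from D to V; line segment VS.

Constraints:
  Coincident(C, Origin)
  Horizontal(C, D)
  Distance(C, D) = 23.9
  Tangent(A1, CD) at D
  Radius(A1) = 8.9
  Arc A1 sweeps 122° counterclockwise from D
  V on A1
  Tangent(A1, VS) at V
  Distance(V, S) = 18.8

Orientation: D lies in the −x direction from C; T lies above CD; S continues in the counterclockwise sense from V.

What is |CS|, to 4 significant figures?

39.58

C is at the origin; C and D share the same y with |CD| = 23.9 and D on the −x side, so D = (-23.90, 0.000). A1 meets CD tangentially, so TD is at right angles to CD, so T = D + (0, 8.9) = (-23.90, 8.900). On A1, D sits at bearing -90° from T; a 122° counterclockwise sweep puts V at bearing 32°, so V = T + 8.9·(cos 32°, sin 32°) = (-16.35, 13.62). A1 meets VS tangentially, so TV is at right angles to VS, so VS runs along (−sin 32°, cos 32°); with |VS| = 18.8, S = (-26.31, 29.56). Then |CS| = |S − C| = 39.58.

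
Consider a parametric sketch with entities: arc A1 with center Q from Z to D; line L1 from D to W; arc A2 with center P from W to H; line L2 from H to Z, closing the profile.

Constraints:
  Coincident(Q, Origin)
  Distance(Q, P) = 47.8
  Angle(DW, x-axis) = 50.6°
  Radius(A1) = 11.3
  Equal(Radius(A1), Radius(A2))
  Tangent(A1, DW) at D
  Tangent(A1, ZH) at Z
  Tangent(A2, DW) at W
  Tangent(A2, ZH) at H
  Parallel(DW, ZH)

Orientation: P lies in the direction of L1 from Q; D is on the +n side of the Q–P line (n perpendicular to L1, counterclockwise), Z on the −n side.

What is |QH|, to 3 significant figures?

49.1

Tangency of A1 to both parallel lines with radius 11.3 puts D and Z at Q ± 11.3·n: D = (-8.73, 7.17), Z = (8.73, -7.17). Equal radii place W and H the same way about P: W = P + 11.3·n = (21.6, 44.1), H = P − 11.3·n = (39.1, 29.8). Then |QH| = |H − Q| = 49.1.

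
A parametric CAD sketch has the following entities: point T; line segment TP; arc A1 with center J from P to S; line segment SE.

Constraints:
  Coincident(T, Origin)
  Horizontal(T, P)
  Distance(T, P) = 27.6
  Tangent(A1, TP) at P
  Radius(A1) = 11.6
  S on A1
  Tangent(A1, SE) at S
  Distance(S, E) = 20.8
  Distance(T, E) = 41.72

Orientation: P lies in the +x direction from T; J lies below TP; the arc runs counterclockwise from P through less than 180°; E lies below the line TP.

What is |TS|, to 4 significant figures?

22.40

T is at the origin; TP is horizontal with |TP| = 27.6 and P on the +x side, so P = (27.60, 0.000). Since A1 is tangent to TP there, JP ⟂ TP, so J = P + (0, -11.6) = (27.60, -11.60). Since JS ⟂ SE (tangency), |JE| = √(11.6² + 20.8²) = 23.82 regardless of where S sits on A1. So E lies on both circle(T, 41.72) and circle(J, 23.82); the below-TP intersection is E = (22.81, -34.93). S is the foot of the tangent from E: S = (16.54, -15.10).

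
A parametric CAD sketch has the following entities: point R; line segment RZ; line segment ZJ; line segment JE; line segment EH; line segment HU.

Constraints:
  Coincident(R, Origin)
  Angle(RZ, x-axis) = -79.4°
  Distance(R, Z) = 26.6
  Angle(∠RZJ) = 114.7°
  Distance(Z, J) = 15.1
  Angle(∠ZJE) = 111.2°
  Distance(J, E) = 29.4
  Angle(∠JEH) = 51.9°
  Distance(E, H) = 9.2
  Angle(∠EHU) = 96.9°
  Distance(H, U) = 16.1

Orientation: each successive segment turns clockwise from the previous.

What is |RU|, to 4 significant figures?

34.42

∠JEH = 51.9° gives EH at 18.40° from the x-axis; with |EH| = 9.2, H = (-23.22, -15.74). ∠EHU = 96.9° gives HU at -64.70° from the x-axis; with |HU| = 16.1, U = (-16.34, -30.30). Then |RU| = |U − R| = 34.42.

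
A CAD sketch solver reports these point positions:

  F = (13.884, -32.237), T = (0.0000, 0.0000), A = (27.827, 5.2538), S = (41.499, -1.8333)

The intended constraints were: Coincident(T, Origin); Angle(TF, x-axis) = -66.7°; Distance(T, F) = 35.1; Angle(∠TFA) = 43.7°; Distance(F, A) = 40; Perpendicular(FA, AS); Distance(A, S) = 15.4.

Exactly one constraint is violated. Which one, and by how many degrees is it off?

Perpendicular(FA, AS) — off by 7.00°.

T = (0.00, 0.00) ✓; TF at -66.70° ✓; |TF| = 35.10 ✓; ∠TFA = 43.70° ✓; |FA| = 40.00 ✓; ∠(FA, AS) = 97.00° ✗; |AS| = 15.40 ✓.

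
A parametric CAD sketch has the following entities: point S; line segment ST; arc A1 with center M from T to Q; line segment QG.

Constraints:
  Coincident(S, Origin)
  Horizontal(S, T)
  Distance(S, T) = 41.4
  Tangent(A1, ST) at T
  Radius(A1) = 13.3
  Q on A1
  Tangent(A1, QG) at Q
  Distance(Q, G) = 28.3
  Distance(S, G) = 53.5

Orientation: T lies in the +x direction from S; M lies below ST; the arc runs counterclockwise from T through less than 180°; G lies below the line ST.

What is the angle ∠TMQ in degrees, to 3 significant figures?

97.2°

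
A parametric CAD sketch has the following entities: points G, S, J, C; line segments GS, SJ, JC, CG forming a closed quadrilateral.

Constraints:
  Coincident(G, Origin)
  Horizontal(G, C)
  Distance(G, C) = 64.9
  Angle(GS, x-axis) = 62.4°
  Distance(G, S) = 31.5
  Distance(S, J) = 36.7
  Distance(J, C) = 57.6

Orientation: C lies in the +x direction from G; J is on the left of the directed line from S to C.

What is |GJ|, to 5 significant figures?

67.179

Checks: |SJ| = 36.70 ✓; |JC| = 57.60 ✓.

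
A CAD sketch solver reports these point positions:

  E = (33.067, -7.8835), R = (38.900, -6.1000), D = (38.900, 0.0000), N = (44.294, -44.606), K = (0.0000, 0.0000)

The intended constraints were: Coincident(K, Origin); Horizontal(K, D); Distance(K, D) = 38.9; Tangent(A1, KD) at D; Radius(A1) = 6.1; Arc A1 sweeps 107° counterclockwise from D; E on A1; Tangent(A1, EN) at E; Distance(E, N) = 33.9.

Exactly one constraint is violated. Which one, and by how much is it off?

Distance(E, N) = 33.9 — off by 4.50.

K = (0.00, 0.00) ✓; K.y = 0.00, D.y = 0.00 ✓; |KD| = 38.90 ✓; ∠(RD, DK) = 90.00° ✓; |RD| = 6.100 ✓; bearing(R→E) − bearing(R→D) = 107.0° ✓; |RE| = 6.100 ✓; ∠(RE, EN) = 90.00° ✓; |EN| = 38.40 ✗.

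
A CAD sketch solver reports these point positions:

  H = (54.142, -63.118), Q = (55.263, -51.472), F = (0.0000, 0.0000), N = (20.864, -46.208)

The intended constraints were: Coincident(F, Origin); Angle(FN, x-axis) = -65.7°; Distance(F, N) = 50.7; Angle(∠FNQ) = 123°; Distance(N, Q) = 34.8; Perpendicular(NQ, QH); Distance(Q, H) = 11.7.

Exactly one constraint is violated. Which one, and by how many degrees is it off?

Perpendicular(NQ, QH) — off by 3.20°.

F = (0.00, 0.00) ✓; FN at -65.70° ✓; |FN| = 50.70 ✓; ∠FNQ = 123.0° ✓; |NQ| = 34.80 ✓; ∠(NQ, QH) = 86.80° ✗; |QH| = 11.70 ✓.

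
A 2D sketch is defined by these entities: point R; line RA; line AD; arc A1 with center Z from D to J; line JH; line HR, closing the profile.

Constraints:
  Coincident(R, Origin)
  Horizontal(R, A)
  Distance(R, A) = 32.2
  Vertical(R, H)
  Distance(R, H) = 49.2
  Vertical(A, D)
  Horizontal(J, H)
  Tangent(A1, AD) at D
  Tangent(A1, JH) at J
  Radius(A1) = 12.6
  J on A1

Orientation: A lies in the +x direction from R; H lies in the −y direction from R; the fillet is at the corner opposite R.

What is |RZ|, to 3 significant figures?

41.5

RH is vertical with |RH| = 49.2 and H on the −y side, so H = (0.00, -49.2). The virtual corner opposite R is at (32.2, -49.2). The tangent condition forces ZD to be normal to AD and the tangent condition forces ZJ to be normal to JH, with radius 12.6, so the center Z sits 12.6 in from both sides at Z = (19.6, -36.6). Then |RZ| = |Z − R| = 41.5.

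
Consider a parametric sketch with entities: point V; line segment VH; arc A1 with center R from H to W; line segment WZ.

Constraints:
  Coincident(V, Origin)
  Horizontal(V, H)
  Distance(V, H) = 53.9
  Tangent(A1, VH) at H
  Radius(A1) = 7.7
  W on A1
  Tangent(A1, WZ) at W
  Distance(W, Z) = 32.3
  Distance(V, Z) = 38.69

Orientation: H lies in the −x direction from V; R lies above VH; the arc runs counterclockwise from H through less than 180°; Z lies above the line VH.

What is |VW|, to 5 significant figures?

48.082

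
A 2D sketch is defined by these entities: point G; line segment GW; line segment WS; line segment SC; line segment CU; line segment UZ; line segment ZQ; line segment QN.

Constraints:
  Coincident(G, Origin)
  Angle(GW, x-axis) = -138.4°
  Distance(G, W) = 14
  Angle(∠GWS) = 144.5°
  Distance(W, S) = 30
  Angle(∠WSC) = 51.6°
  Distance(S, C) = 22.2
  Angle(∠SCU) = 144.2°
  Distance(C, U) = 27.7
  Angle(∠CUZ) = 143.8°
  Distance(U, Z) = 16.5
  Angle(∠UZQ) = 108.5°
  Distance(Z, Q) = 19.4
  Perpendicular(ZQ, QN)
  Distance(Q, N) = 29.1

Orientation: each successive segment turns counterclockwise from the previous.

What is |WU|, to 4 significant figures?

27.04

G is at the origin; GW runs at -138.4° with length 14.0, so W = (-10.47, -9.295). ∠GWS = 144.5° gives WS at -102.9° from the x-axis; with |WS| = 30.0, S = (-17.17, -38.54). ∠WSC = 51.6° gives SC at 25.50° from the x-axis; with |SC| = 22.2, C = (2.871, -28.98). ∠SCU = 144.2° gives CU at 61.30° from the x-axis; with |CU| = 27.7, U = (16.17, -4.684). Then |WU| = |U − W| = 27.04.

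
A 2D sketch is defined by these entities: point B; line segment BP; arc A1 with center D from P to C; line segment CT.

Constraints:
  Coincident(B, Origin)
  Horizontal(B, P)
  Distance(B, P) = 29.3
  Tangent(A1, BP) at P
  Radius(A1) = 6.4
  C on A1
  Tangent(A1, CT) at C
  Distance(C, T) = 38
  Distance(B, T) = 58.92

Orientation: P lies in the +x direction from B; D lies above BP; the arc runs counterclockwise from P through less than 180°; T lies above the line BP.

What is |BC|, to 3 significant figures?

36.1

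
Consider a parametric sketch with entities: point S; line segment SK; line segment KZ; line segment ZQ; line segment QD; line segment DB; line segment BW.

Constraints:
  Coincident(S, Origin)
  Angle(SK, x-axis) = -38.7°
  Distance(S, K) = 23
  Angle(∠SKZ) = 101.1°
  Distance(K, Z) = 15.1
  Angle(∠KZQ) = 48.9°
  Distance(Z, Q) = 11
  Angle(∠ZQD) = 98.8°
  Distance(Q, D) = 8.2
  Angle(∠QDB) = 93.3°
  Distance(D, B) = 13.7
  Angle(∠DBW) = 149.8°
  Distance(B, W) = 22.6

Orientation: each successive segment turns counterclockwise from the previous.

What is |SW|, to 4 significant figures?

52.63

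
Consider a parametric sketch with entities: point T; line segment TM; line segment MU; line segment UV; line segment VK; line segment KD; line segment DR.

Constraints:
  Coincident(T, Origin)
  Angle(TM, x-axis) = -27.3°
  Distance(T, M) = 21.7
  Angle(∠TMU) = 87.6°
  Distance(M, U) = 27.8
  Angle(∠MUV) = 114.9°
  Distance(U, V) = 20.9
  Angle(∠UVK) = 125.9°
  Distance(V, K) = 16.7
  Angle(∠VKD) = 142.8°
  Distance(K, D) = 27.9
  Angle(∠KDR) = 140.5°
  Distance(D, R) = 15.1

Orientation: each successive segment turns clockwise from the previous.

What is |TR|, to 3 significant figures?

22.7

T is at the origin; TM runs at -27.3° with length 21.7, so M = (19.3, -9.95). ∠TMU = 87.6° gives MU at -120° from the x-axis; with |MU| = 27.8, U = (5.51, -34.1). ∠MUV = 114.9° gives UV at 175° from the x-axis; with |UV| = 20.9, V = (-15.3, -32.4). ∠UVK = 125.9° gives VK at 121° from the x-axis; with |VK| = 16.7, K = (-23.9, -18.1). ∠VKD = 142.8° gives KD at 83.9° from the x-axis; with |KD| = 27.9, D = (-21.0, 9.69). ∠KDR = 140.5° gives DR at 44.4° from the x-axis; with |DR| = 15.1, R = (-10.2, 20.3). Then |TR| = |R − T| = 22.7.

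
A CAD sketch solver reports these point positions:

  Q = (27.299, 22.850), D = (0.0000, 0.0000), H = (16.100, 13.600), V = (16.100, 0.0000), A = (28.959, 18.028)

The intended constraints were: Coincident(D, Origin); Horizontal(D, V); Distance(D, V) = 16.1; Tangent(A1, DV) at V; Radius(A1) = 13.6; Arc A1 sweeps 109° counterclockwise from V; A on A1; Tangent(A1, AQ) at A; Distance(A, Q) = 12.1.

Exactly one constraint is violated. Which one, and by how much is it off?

Distance(A, Q) = 12.1 — off by 7.00.

D = (0.00, 0.00) ✓; D.y = 0.00, V.y = 0.00 ✓; |DV| = 16.10 ✓; ∠(HV, VD) = 90.00° ✓; |HV| = 13.60 ✓; bearing(H→A) − bearing(H→V) = 109.0° ✓; |HA| = 13.60 ✓; ∠(HA, AQ) = 90.00° ✓; |AQ| = 5.100 ✗.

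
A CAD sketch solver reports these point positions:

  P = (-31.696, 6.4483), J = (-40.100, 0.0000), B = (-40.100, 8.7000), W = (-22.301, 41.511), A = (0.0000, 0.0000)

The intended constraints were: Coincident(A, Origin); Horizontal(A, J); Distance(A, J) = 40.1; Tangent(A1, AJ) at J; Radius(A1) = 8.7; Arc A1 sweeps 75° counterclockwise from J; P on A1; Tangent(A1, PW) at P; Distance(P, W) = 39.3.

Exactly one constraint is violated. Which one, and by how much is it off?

Distance(P, W) = 39.3 — off by 3.00.

A = (0.00, 0.00) ✓; A.y = 0.00, J.y = 0.00 ✓; |AJ| = 40.10 ✓; ∠(BJ, JA) = 90.00° ✓; |BJ| = 8.700 ✓; bearing(B→P) − bearing(B→J) = 75.00° ✓; |BP| = 8.700 ✓; ∠(BP, PW) = 90.00° ✓; |PW| = 36.30 ✗.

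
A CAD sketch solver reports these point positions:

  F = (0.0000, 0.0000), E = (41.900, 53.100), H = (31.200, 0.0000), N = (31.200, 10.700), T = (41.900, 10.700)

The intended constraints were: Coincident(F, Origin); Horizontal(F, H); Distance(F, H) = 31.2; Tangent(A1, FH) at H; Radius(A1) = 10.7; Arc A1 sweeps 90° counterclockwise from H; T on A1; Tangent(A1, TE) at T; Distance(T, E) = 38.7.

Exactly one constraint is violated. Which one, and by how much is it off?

Distance(T, E) = 38.7 — off by 3.70.

F = (0.00, 0.00) ✓; F.y = 0.00, H.y = 0.00 ✓; |FH| = 31.20 ✓; ∠(NH, HF) = 90.00° ✓; |NH| = 10.70 ✓; bearing(N→T) − bearing(N→H) = 90.00° ✓; |NT| = 10.70 ✓; ∠(NT, TE) = 90.00° ✓; |TE| = 42.40 ✗.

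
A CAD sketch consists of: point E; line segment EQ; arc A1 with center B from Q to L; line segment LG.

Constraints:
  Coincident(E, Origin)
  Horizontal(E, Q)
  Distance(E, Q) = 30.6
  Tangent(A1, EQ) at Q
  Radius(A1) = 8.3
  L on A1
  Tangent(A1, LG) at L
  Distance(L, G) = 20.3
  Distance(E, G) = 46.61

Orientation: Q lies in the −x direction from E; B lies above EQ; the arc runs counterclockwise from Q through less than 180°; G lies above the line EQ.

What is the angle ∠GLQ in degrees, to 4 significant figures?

116.7°

Checks: |BL| = 8.300 ✓; ∠(BL, LG) = 90.00° ✓; |LG| = 20.30 ✓; |EG| = 46.61 ✓.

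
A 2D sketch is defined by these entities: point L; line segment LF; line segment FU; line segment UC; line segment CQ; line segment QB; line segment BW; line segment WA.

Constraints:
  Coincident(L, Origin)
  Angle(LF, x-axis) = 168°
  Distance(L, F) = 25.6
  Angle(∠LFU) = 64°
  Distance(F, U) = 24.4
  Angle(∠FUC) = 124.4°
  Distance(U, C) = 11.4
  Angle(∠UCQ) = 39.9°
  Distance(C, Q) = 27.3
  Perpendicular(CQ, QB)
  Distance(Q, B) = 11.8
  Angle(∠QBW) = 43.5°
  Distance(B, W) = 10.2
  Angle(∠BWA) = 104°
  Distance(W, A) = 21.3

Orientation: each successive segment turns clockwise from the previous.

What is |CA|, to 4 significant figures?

34.50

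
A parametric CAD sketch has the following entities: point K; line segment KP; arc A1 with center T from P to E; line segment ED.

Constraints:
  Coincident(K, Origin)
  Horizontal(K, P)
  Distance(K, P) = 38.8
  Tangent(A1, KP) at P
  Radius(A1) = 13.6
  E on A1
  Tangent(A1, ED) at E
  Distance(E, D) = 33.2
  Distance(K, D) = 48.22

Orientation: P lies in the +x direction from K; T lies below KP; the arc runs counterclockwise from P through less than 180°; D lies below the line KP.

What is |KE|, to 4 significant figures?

27.79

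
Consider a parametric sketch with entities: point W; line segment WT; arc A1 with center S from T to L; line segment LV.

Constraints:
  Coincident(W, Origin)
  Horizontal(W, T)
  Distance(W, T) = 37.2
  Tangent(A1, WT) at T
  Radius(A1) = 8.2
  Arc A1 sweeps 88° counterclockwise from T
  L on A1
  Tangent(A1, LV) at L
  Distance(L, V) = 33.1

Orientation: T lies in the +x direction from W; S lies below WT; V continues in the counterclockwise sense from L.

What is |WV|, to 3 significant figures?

49.6

On A1, T sits at bearing 90° from S; an 88° counterclockwise sweep puts L at bearing 178°, so L = S + 8.2·(cos 178°, sin 178°) = (29.0, -7.91). A1 meets LV tangentially, so SL is at right angles to LV, so LV runs along (−sin 178°, cos 178°); with |LV| = 33.1, V = (27.8, -41.0). Then |WV| = |V − W| = 49.6.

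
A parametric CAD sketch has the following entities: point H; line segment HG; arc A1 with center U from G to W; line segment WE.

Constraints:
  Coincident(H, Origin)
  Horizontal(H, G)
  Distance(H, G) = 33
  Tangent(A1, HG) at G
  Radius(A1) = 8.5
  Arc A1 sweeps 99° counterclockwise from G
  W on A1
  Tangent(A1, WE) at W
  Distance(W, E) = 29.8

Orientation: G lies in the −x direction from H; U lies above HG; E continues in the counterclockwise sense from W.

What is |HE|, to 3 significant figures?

49.0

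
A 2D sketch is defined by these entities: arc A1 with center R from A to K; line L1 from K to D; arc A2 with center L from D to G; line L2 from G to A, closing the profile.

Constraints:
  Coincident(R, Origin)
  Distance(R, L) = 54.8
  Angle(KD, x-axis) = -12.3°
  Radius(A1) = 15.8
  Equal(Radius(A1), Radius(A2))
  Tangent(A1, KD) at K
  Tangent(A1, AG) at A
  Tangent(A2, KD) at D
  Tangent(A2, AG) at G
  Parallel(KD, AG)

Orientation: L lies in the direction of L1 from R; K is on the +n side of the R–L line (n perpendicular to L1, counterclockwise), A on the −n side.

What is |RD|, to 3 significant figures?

57.0

The slot axis is L1's direction at -12.3°, so u = (cos -12.3°, sin -12.3°) = (0.977, -0.213) and n = (−sin -12.3°, cos -12.3°) = (0.213, 0.977). R is at the origin and L lies 54.8 along u from R, so L = 54.8·u = (53.5, -11.7). Tangency of A1 to both parallel lines with radius 15.8 puts K and A at R ± 15.8·n: K = (3.37, 15.4), A = (-3.37, -15.4). Equal radii place D and G the same way about L: D = L + 15.8·n = (56.9, 3.76), G = L − 15.8·n = (50.2, -27.1). Then |RD| = |D − R| = 57.0.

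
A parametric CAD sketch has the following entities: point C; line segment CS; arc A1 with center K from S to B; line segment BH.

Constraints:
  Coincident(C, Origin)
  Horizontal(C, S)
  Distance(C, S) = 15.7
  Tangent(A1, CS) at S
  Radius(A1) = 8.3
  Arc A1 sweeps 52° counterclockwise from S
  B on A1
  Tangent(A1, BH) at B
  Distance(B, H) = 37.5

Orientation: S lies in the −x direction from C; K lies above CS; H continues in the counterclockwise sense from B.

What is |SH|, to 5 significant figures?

44.156

C is at the origin; CS is horizontal with |CS| = 15.7 and S on the −x side, so S = (-15.700, 0.0000). Since A1 is tangent to CS there, KS ⟂ CS, so K = S + (0, 8.3) = (-15.700, 8.3000). On A1, S sits at bearing -90° from K; a 52° counterclockwise sweep puts B at bearing -38°, so B = K + 8.3·(cos -38°, sin -38°) = (-9.1595, 3.1900). The tangent condition forces KB to be normal to BH, so BH runs along (−sin -38°, cos -38°); with |BH| = 37.5, H = (13.928, 32.740). Then |SH| = |H − S| = 44.156.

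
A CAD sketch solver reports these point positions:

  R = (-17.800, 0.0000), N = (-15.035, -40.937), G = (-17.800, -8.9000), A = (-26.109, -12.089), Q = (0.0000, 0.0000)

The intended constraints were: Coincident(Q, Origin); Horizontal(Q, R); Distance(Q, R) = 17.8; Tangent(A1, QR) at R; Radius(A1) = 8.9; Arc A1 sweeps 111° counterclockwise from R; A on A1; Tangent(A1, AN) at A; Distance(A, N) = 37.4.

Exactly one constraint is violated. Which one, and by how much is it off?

Distance(A, N) = 37.4 — off by 6.50.

Q = (0.00, 0.00) ✓; Q.y = 0.00, R.y = 0.00 ✓; |QR| = 17.80 ✓; ∠(GR, RQ) = 90.00° ✓; |GR| = 8.900 ✓; bearing(G→A) − bearing(G→R) = 111.0° ✓; |GA| = 8.900 ✓; ∠(GA, AN) = 90.00° ✓; |AN| = 30.90 ✗.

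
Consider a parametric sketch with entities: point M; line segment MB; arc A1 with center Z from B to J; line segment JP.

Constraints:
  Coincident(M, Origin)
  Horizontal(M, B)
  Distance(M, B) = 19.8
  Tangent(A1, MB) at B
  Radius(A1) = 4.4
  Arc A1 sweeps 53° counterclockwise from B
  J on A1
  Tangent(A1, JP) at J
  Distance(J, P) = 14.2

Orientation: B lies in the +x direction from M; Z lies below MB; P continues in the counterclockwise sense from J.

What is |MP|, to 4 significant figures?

15.21

On A1, B sits at bearing 90° from Z; a 53° counterclockwise sweep puts J at bearing 143°, so J = Z + 4.4·(cos 143°, sin 143°) = (16.29, -1.752). Since A1 is tangent to JP there, ZJ ⟂ JP, so JP runs along (−sin 143°, cos 143°); with |JP| = 14.2, P = (7.740, -13.09). Then |MP| = |P − M| = 15.21.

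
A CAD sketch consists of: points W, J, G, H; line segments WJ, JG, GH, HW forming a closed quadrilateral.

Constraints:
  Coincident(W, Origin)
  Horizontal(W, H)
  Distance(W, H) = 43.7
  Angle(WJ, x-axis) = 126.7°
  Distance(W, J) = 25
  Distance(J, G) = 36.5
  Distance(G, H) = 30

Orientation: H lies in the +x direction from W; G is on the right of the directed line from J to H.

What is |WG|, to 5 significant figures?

14.017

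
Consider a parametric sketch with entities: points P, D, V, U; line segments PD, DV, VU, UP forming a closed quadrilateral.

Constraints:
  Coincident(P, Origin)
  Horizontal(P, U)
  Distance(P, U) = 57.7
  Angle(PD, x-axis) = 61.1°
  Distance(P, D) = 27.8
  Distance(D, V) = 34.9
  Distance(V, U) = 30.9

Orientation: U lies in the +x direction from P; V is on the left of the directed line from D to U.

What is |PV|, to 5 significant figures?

56.232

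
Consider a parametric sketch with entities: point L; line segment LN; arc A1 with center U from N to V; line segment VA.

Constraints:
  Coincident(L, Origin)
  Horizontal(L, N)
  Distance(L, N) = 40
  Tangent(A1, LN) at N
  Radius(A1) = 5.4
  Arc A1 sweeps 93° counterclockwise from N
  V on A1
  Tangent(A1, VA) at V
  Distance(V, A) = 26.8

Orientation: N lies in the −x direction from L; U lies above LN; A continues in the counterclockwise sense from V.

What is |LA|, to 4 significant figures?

48.47

On A1, N sits at bearing -90° from U; a 93° counterclockwise sweep puts V at bearing 3°, so V = U + 5.4·(cos 3°, sin 3°) = (-34.61, 5.683). Since A1 is tangent to VA there, UV ⟂ VA, so VA runs along (−sin 3°, cos 3°); with |VA| = 26.8, A = (-36.01, 32.45). Then |LA| = |A − L| = 48.47.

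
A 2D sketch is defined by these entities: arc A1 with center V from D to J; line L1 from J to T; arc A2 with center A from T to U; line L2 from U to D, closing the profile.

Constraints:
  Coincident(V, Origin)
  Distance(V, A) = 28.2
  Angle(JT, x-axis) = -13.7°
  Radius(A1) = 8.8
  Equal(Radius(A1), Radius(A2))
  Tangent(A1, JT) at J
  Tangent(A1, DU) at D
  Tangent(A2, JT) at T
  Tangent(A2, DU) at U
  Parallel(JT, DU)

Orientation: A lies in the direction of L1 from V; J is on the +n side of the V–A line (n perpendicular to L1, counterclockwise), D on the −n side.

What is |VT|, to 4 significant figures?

29.54

The slot axis is L1's direction at -13.7°, so u = (cos -13.7°, sin -13.7°) = (0.9715, -0.2368) and n = (−sin -13.7°, cos -13.7°) = (0.2368, 0.9715). V is at the origin and A lies 28.2 along u from V, so A = 28.2·u = (27.40, -6.679). Tangency of A1 to both parallel lines with radius 8.8 puts J and D at V ± 8.8·n: J = (2.084, 8.550), D = (-2.084, -8.550). Equal radii place T and U the same way about A: T = A + 8.8·n = (29.48, 1.871), U = A − 8.8·n = (25.31, -15.23). Then |VT| = |T − V| = 29.54.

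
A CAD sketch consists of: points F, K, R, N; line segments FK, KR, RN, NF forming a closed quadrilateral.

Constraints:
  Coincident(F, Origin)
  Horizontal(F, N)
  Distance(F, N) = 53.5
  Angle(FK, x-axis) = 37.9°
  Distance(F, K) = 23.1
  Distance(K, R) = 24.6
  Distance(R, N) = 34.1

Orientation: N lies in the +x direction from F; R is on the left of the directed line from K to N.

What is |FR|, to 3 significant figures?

47.7

Checks: |KR| = 24.60 ✓; |RN| = 34.10 ✓.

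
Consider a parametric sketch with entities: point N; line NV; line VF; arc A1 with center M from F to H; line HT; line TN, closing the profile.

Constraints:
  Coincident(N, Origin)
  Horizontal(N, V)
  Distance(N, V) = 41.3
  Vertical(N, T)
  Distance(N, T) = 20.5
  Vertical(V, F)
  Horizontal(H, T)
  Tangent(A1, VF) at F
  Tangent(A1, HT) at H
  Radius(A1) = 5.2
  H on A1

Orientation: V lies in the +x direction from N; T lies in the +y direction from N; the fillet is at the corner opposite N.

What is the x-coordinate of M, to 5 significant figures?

36.100

N is at the origin; NV is horizontal with |NV| = 41.3 and V on the +x side, so V = (41.300, 0.0000). NT is vertical with |NT| = 20.5 and T on the +y side, so T = (0.0000, 20.500). The virtual corner opposite N is at (41.300, 20.500). Since A1 is tangent to VF there, MF ⟂ VF and since A1 is tangent to HT there, MH ⟂ HT, with radius 5.2, so the center M sits 5.2 in from both sides at M = (36.100, 15.300). So M.x = 36.100.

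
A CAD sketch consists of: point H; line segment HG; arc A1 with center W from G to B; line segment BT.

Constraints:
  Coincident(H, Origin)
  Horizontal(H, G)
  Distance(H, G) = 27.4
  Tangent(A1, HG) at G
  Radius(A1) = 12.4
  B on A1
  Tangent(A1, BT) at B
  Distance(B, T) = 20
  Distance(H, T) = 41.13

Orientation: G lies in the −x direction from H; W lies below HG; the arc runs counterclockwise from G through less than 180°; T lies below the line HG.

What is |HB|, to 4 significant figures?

41.81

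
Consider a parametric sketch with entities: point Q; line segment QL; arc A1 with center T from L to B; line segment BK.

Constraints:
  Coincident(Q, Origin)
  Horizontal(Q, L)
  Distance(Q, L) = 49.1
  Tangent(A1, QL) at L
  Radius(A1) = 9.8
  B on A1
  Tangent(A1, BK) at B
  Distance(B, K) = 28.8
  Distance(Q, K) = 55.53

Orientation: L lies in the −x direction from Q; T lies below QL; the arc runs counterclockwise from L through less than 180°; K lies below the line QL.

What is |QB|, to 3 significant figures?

59.1

Q is at the origin; QL is horizontal with |QL| = 49.1 and L on the −x side, so L = (-49.1, 0.00). The tangent condition forces TL to be normal to QL, so T = L + (0, -9.8) = (-49.1, -9.80). Since TB ⟂ BK (tangency), |TK| = √(9.8² + 28.8²) = 30.4 regardless of where B sits on A1. So K lies on both circle(Q, 55.53) and circle(T, 30.4); the below-QL intersection is K = (-39.8, -38.8). B is the foot of the tangent from K: B = (-57.0, -15.7).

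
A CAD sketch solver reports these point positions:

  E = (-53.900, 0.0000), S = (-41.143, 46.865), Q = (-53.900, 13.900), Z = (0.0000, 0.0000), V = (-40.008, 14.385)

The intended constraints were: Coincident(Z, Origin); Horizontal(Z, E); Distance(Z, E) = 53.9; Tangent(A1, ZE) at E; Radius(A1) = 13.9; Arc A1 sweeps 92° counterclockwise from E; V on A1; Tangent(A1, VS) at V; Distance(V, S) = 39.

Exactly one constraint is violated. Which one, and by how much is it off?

Distance(V, S) = 39 — off by 6.50.

Z = (0.00, 0.00) ✓; Z.y = 0.00, E.y = 0.00 ✓; |ZE| = 53.90 ✓; ∠(QE, EZ) = 90.00° ✓; |QE| = 13.90 ✓; bearing(Q→V) − bearing(Q→E) = 92.00° ✓; |QV| = 13.90 ✓; ∠(QV, VS) = 90.00° ✓; |VS| = 32.50 ✗.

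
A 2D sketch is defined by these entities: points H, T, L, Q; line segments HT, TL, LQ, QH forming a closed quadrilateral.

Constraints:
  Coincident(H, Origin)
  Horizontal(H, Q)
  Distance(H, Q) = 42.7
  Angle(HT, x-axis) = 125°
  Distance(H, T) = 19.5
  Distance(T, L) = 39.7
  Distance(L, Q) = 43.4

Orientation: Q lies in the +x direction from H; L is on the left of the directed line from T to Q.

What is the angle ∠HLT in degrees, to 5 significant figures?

26.394°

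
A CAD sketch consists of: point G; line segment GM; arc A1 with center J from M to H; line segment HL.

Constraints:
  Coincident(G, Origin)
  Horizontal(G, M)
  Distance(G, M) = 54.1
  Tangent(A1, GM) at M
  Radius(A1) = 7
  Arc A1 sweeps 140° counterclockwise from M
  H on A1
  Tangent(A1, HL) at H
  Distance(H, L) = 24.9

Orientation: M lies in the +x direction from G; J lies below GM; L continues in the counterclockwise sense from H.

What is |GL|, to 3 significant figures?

74.3

On A1, M sits at bearing 90° from J; a 140° counterclockwise sweep puts H at bearing 230°, so H = J + 7.0·(cos 230°, sin 230°) = (49.6, -12.4). A1 meets HL tangentially, so JH is at right angles to HL, so HL runs along (−sin 230°, cos 230°); with |HL| = 24.9, L = (68.7, -28.4). Then |GL| = |L − G| = 74.3.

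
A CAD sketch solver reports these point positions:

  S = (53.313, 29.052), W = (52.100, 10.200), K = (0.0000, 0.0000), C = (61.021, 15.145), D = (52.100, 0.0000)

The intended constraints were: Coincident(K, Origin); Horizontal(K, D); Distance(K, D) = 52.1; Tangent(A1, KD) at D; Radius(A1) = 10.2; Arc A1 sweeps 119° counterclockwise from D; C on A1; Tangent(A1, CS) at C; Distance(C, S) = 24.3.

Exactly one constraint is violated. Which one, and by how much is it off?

Distance(C, S) = 24.3 — off by 8.40.

K = (0.00, 0.00) ✓; K.y = 0.00, D.y = 0.00 ✓; |KD| = 52.10 ✓; ∠(WD, DK) = 90.00° ✓; |WD| = 10.20 ✓; bearing(W→C) − bearing(W→D) = 119.0° ✓; |WC| = 10.20 ✓; ∠(WC, CS) = 90.00° ✓; |CS| = 15.90 ✗.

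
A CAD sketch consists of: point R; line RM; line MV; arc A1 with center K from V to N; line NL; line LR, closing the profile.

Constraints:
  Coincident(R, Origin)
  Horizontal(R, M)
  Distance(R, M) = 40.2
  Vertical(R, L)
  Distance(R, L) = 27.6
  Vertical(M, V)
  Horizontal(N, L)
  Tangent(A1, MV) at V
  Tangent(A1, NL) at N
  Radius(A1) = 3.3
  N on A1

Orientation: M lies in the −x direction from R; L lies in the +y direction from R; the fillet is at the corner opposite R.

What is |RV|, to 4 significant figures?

46.97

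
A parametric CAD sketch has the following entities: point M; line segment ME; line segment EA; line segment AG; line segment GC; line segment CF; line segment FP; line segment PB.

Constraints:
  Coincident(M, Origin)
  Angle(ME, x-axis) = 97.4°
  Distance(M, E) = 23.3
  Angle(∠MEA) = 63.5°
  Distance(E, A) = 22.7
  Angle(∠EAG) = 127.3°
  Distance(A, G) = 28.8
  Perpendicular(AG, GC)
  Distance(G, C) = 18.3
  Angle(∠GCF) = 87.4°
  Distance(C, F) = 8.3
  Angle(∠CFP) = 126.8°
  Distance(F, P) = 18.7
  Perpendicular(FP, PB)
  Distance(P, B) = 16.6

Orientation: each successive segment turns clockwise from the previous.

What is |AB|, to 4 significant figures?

24.70

∠CFP = 126.8° gives FP at 52.40° from the x-axis; with |FP| = 18.7, P = (19.24, 5.413). FP ⟂ PB, so PB runs at -37.60°; with |PB| = 16.6, B = (32.39, -4.715). Then |AB| = |B − A| = 24.70.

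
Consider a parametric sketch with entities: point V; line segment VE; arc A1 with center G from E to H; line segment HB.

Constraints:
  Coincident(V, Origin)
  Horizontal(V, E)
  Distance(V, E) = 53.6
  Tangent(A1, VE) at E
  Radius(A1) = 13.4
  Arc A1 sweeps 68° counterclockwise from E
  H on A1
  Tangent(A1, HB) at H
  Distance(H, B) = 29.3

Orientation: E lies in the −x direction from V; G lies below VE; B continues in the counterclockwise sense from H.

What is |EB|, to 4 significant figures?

42.56

V is at the origin; V and E share the same y with |VE| = 53.6 and E on the −x side, so E = (-53.60, 0.000). A1 meets VE tangentially, so GE is at right angles to VE, so G = E + (0, -13.4) = (-53.60, -13.40). On A1, E sits at bearing 90° from G; a 68° counterclockwise sweep puts H at bearing 158°, so H = G + 13.4·(cos 158°, sin 158°) = (-66.02, -8.380). The tangent condition forces GH to be normal to HB, so HB runs along (−sin 158°, cos 158°); with |HB| = 29.3, B = (-77.00, -35.55). Then |EB| = |B − E| = 42.56.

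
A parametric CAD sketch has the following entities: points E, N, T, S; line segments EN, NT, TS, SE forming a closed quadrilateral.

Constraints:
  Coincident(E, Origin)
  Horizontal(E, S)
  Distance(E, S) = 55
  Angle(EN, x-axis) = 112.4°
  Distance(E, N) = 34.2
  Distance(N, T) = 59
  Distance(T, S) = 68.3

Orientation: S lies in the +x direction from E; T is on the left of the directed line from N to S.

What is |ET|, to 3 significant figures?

74.3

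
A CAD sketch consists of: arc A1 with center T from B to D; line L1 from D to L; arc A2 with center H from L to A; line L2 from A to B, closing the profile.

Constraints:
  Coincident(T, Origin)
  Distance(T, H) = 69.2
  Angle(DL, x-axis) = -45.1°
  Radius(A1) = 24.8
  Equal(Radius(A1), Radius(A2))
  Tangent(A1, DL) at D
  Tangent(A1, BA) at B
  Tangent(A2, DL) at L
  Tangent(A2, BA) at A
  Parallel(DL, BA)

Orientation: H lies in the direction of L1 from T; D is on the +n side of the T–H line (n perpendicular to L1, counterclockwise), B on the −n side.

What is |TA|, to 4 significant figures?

73.51

The slot axis is L1's direction at -45.1°, so u = (cos -45.1°, sin -45.1°) = (0.7059, -0.7083) and n = (−sin -45.1°, cos -45.1°) = (0.7083, 0.7059). T is at the origin and H lies 69.2 along u from T, so H = 69.2·u = (48.85, -49.02). Tangency of A1 to both parallel lines with radius 24.8 puts D and B at T ± 24.8·n: D = (17.57, 17.51), B = (-17.57, -17.51). Equal radii place L and A the same way about H: L = H + 24.8·n = (66.41, -31.51), A = H − 24.8·n = (31.28, -66.52). Then |TA| = |A − T| = 73.51.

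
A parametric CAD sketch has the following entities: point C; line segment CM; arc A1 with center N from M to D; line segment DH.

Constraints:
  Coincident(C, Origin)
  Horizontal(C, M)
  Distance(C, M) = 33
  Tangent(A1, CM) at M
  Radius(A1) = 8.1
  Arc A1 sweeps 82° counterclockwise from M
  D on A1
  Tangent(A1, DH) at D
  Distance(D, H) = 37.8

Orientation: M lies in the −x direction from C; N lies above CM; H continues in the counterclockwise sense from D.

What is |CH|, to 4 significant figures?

48.59

On A1, M sits at bearing -90° from N; an 82° counterclockwise sweep puts D at bearing -8°, so D = N + 8.1·(cos -8°, sin -8°) = (-24.98, 6.973). A1 meets DH tangentially, so ND is at right angles to DH, so DH runs along (−sin -8°, cos -8°); with |DH| = 37.8, H = (-19.72, 44.40). Then |CH| = |H − C| = 48.59.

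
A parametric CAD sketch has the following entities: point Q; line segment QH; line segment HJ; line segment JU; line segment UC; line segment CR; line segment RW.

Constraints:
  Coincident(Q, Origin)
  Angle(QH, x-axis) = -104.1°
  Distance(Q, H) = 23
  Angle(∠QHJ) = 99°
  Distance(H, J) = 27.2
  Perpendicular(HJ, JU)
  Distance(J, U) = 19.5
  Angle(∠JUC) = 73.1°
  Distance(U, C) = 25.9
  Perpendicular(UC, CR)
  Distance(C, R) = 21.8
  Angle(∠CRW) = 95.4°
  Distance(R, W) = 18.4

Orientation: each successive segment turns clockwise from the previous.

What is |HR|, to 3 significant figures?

12.5

Q is at the origin; QH runs at -104.1° with length 23.0, so H = (-5.60, -22.3). ∠QHJ = 99.0° gives HJ at 175° from the x-axis; with |HJ| = 27.2, J = (-32.7, -19.9). HJ ⟂ JU, so JU runs at 84.9°; with |JU| = 19.5, U = (-31.0, -0.466). ∠JUC = 73.1° gives UC at -22.0° from the x-axis; with |UC| = 25.9, C = (-6.95, -10.2). UC is perpendicular to CR, so CR runs at -112°; with |CR| = 21.8, R = (-15.1, -30.4). Then |HR| = |R − H| = 12.5.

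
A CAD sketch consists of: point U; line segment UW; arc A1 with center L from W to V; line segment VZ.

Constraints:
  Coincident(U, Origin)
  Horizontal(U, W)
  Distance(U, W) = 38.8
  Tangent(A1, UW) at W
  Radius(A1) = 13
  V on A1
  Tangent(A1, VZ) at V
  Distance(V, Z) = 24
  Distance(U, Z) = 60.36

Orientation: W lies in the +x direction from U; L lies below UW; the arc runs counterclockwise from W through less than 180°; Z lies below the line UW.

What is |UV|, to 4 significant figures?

36.59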